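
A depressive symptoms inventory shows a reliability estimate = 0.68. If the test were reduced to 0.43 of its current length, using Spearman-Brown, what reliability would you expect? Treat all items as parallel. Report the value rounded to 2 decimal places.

r_new = 0.43·0.68 / [1 + (0.43 − 1)·0.68]
     = 0.2924 / 0.6124 = 0.4775

0.48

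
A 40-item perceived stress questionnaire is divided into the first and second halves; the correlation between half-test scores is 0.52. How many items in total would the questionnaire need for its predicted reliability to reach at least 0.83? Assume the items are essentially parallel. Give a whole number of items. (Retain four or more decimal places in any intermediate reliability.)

r_full = 2(0.52)/(1 + 0.52) = 0.6842
n = r_tgt(1 − r_full) / [r_full(1 − r_tgt)] = 0.83 × 0.3158 / (0.6842 × 0.17) ≈ 2.2535
Items = 2.2535 × 40 ≈ 90.14 → 91

91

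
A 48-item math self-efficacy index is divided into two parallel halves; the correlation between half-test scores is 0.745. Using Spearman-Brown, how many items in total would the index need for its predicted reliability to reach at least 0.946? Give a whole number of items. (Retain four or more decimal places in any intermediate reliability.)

144

r_full = 2(0.745)/(1 + 0.745) = 0.8539
n = r_tgt(1 − r_full) / [r_full(1 − r_tgt)] = 0.946 × 0.1461 / (0.8539 × 0.054) ≈ 2.9974
Required items = 2.9974 × 48 = 143.88, so 144 items.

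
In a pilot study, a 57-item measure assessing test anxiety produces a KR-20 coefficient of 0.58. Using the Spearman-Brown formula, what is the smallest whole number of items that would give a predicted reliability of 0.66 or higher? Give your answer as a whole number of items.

Rearranging the Spearman-Brown formula for n,
n = r_target (1 − r_old) / [ r_old (1 − r_target) ]
n = [0.66 × 0.42] / [0.58 × 0.34]
n = 0.2772 / 0.1972 ≈ 1.4057
Items needed = n × 57 = 1.4057 × 57 ≈ 80.12 → round up to 81

81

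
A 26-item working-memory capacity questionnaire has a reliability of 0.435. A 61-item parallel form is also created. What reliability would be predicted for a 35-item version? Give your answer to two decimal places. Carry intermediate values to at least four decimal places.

0.51

Only the ratio of lengths matters: n = 35/26 = 1.3462
r_{35} = n·r / (1 + (n − 1)·r) = 0.5856 / 1.1506 ≈ 0.5090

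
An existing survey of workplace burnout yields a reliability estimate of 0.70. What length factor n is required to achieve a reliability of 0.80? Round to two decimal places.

1.71

Rearranging the Spearman-Brown formula for n,
n = r_target (1 − r_old) / [ r_old (1 − r_target) ]
n = 0.80(1 − 0.70) / [0.70(1 − 0.80)]
n = 0.2400 / 0.1400 ≈ 1.7143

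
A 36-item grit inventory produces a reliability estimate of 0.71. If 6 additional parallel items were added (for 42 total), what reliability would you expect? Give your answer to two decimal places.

The new length is 42/36 = 1.1667 times the old.
By Spearman-Brown, r_new = n r / (1 + (n − 1) r).
r_new = 1.1667·0.71 / [1 + (1.1667 − 1)·0.71]
     = 0.8284 / 1.1184 = 0.7407

0.74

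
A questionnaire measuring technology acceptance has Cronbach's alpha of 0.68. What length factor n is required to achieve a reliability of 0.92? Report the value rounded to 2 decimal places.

Spearman-Brown solved for the length factor n:
n = r*(1 − r) / [ r (1 − r*) ]
n = 0.92(1 − 0.68) / [0.68(1 − 0.92)]
  = 0.2944 / 0.0544 = 5.4118

5.41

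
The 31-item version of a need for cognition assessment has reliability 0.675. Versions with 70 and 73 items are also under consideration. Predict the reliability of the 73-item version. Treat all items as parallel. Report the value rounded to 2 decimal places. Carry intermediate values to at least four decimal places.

0.83

The 70-item form is not needed; work directly from the 31-item form with n = 73/31 = 2.3548.
r_{73} = n·r / (1 + (n − 1)·r) = 1.5895 / 1.9145 ≈ 0.8302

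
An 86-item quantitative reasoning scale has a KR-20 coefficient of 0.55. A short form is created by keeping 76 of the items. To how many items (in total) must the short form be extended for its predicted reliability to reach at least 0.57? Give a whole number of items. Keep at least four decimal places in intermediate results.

94

Short-form reliability: n = 76/86 = 0.8837; r_76 = n·r/(1+(n−1)r) ≈ 0.5192
Length factor from the short form to reach 0.57: n' = 0.57(1 − 0.5192) / [0.5192(1 − 0.57)] ≈ 1.2275
Total items = 1.2275 × 76 = 93.29, rounded up to 94.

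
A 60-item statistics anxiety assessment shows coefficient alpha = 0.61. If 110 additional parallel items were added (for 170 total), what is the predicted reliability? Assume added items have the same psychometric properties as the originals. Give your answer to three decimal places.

0.816

Length ratio n = 170/60 = 2.8333
r_new = (2.8333 × 0.61) / (1 + (2.8333 − 1) × 0.61)
r_new = 1.7283 / 2.1183 ≈ 0.8159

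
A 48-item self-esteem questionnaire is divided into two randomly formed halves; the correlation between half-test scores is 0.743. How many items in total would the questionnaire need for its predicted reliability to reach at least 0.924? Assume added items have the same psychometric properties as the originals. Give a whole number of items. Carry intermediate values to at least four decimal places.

101

r_full = 2(0.743)/(1 + 0.743) = 0.8526
Solve Spearman-Brown for n: n = 0.924(1 − 0.8526) / [0.8526(1 − 0.924)] = 2.1019
Items = 2.1019 × 48 ≈ 100.89 → 101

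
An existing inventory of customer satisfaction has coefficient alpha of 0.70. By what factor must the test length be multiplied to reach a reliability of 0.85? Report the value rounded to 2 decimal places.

2.43

n = [0.85 × 0.30] / [0.70 × 0.15]
  = 0.2550 / 0.1050 = 2.4286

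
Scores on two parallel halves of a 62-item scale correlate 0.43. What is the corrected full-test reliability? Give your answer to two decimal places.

Each half is half the length of the full test, so the full test is n = 2 times a half.
r_full = 2r_hh / (1 + r_hh) = 2 × 0.43 / (1 + 0.43)
r_full = 0.8600 / 1.4300 ≈ 0.6014

0.60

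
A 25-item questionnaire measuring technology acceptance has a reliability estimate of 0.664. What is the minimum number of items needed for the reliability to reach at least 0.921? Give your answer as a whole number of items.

148

Invert Spearman-Brown to solve for n:
n = r_target (1 − r_old) / [ r_old (1 − r_target) ]
n = [0.921 × 0.336] / [0.664 × 0.079]
  = 0.309456 / 0.052456 = 5.8993
5.8993 × 25 = 147.48 → 148 items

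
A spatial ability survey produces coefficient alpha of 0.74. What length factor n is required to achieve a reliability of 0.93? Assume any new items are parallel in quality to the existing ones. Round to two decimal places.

4.67

n = 0.93(1 − 0.74) / [0.74(1 − 0.93)]
  = 0.2418 / 0.0518 = 4.6680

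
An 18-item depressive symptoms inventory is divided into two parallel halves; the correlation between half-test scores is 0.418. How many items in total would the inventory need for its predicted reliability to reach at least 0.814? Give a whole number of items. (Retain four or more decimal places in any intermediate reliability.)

Corrected full-test reliability: r_full = 2 × 0.418 / (1 + 0.418) ≈ 0.5896
n = r_tgt(1 − r_full) / [r_full(1 − r_tgt)] = 0.814 × 0.4104 / (0.5896 × 0.186) ≈ 3.0462
Required items = 3.0462 × 18 = 54.83, so 55 items.

55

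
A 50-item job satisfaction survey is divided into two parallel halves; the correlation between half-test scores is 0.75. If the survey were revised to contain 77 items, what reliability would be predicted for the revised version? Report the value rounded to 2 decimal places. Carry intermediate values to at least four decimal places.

0.90

Full-test reliability from the split-half r: r_full = 2(0.75)/(1 + 0.75) = 0.8571
Length factor from 50 to 77 items: n = 77/50 = 1.5400
r_new = n·r_full / (1 + (n − 1)·r_full) = 1.3199 / 1.4628 ≈ 0.9023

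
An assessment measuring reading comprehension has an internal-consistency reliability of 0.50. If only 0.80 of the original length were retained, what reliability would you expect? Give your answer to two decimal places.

0.44

r_new = 0.8·0.50 / [1 + (0.8 − 1)·0.50]
r_new = 0.4000 / 0.9000 ≈ 0.4444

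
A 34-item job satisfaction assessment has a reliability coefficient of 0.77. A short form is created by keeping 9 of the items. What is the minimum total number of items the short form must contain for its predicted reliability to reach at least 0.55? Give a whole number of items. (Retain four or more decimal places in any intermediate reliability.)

13

Short-form reliability: n = 9/34 = 0.2647; r_9 = n·r/(1+(n−1)r) ≈ 0.4698
Length factor from the short form to reach 0.55: n' = 0.55(1 − 0.4698) / [0.4698(1 − 0.55)] ≈ 1.3794
Total items = 1.3794 × 9 = 12.41, rounded up to 13.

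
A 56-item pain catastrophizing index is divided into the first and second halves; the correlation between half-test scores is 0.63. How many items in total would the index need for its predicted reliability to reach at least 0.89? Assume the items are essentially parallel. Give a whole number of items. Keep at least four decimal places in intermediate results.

Corrected full-test reliability: r_full = 2 × 0.63 / (1 + 0.63) ≈ 0.7730
n = r_tgt(1 − r_full) / [r_full(1 − r_tgt)] = 0.89 × 0.2270 / (0.7730 × 0.11) ≈ 2.3760
Required items = 2.3760 × 56 = 133.06, so 134 items.

134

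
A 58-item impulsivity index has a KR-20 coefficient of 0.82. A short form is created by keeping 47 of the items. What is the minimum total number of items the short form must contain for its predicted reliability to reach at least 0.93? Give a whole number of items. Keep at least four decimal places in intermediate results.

First, r for the 47-item form: n = 47/58 = 0.8103, so r_47 = 0.8103·0.82/(1 + (0.8103 − 1)·0.82) = 0.7868
Length factor from the short form to reach 0.93: n' = 0.93(1 − 0.7868) / [0.7868(1 − 0.93)] ≈ 3.6000
Items = 3.6000 × 47 ≈ 169.20 → 170

170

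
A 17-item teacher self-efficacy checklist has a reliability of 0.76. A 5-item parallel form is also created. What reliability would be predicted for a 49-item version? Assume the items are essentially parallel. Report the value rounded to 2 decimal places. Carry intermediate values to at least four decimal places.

0.90

The 5-item form is not needed; work directly from the 17-item form with n = 49/17 = 2.8824.
r_{49} = n·r / (1 + (n − 1)·r) = 2.1906 / 2.4306 ≈ 0.9013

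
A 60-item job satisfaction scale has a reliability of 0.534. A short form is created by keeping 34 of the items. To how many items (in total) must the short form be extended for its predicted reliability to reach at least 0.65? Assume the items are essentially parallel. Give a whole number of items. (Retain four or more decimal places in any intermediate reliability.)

First, r for the 34-item form: n = 34/60 = 0.5667, so r_34 = 0.5667·0.534/(1 + (0.5667 − 1)·0.534) = 0.3937
Length factor from the short form to reach 0.65: n' = 0.65(1 − 0.3937) / [0.3937(1 − 0.65)] ≈ 2.8600
Items = 2.8600 × 34 ≈ 97.24 → 98

98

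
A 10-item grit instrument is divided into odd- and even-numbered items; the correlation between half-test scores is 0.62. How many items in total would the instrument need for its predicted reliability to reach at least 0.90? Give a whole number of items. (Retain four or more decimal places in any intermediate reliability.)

28

Corrected full-test reliability: r_full = 2 × 0.62 / (1 + 0.62) ≈ 0.7654
n = r_tgt(1 − r_full) / [r_full(1 − r_tgt)] = 0.90 × 0.2346 / (0.7654 × 0.10) ≈ 2.7586
Required items = 2.7586 × 10 = 27.59, so 28 items.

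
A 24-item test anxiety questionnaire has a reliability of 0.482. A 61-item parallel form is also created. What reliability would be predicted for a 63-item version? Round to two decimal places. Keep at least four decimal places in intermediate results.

0.71

The 61-item form is not needed; work directly from the 24-item form with n = 63/24 = 2.6250.
r_{63} = n·r / (1 + (n − 1)·r) = 1.2652 / 1.7833 ≈ 0.7095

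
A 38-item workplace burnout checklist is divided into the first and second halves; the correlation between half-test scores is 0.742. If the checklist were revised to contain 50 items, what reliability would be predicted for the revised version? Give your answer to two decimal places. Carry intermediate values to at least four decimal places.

0.88

First correct the split-half correlation to full-test reliability: r_full = 2 × 0.742 / (1 + 0.742) ≈ 0.8519
Length factor from 38 to 50 items: n = 50/38 = 1.3158
r_new = n·r_full / (1 + (n − 1)·r_full) = 1.1209 / 1.2690 ≈ 0.8833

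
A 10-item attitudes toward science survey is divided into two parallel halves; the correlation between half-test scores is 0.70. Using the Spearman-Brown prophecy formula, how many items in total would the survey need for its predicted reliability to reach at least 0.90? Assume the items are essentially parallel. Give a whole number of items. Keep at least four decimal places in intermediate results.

r_full = 2(0.70)/(1 + 0.70) = 0.8235
Solve Spearman-Brown for n: n = 0.90(1 − 0.8235) / [0.8235(1 − 0.90)] = 1.9290
Required items = 1.9290 × 10 = 19.29, so 20 items.

20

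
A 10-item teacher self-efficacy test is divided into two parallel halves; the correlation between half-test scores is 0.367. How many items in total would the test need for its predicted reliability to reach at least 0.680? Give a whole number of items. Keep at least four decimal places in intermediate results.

19

r_full = 2(0.367)/(1 + 0.367) = 0.5369
Solve Spearman-Brown for n: n = 0.680(1 − 0.5369) / [0.5369(1 − 0.680)] = 1.8329
Required items = 1.8329 × 10 = 18.33, so 19 items.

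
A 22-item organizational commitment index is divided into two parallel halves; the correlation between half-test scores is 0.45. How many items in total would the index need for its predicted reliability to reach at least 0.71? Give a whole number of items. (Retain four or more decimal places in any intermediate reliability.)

33

r_full = 2(0.45)/(1 + 0.45) = 0.6207
Solve Spearman-Brown for n: n = 0.71(1 − 0.6207) / [0.6207(1 − 0.71)] = 1.4961
Required items = 1.4961 × 22 = 32.91, so 33 items.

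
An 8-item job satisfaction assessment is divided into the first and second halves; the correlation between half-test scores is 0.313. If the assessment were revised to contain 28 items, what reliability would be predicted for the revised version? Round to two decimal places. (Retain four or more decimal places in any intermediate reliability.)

Full-test reliability from the split-half r: r_full = 2(0.313)/(1 + 0.313) = 0.4768
Then adjust to 28 items: n = 28/8 = 3.5000
r_new = n·r_full / (1 + (n − 1)·r_full) = 1.6688 / 2.1920 ≈ 0.7613

0.76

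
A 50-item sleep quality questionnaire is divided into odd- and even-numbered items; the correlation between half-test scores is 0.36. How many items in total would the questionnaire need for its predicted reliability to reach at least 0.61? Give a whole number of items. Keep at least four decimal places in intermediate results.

r_full = 2(0.36)/(1 + 0.36) = 0.5294
Solve Spearman-Brown for n: n = 0.61(1 − 0.5294) / [0.5294(1 − 0.61)] = 1.3904
Required items = 1.3904 × 50 = 69.52, so 70 items.

70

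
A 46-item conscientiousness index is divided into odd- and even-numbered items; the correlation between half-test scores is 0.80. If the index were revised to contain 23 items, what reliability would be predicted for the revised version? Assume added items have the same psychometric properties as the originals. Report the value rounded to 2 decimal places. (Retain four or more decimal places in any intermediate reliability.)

0.80

Full-test reliability from the split-half r: r_full = 2(0.80)/(1 + 0.80) = 0.8889
Length factor from 46 to 23 items: n = 23/46 = 0.5000
r_new = n·r_full / (1 + (n − 1)·r_full) = 0.4445 / 0.5555 ≈ 0.8002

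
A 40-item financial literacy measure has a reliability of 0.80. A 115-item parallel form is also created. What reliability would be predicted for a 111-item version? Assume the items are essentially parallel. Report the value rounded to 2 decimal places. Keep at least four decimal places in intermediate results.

The 115-item form is not needed; work directly from the 40-item form with n = 111/40 = 2.7750.
r_{111} = n·r / (1 + (n − 1)·r) = 2.2200 / 2.4200 ≈ 0.9174

0.92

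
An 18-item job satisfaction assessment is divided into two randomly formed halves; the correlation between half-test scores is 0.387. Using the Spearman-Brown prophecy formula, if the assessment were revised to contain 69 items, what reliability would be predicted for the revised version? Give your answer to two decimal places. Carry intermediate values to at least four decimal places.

First correct the split-half correlation to full-test reliability: r_full = 2 × 0.387 / (1 + 0.387) ≈ 0.5580
Length factor from 18 to 69 items: n = 69/18 = 3.8333
r_new = n·r_full / (1 + (n − 1)·r_full) = 2.1390 / 2.5810 ≈ 0.8287

0.83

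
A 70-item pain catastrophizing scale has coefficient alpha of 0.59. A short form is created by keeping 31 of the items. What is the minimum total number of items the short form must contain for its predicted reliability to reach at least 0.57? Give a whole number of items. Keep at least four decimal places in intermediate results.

65

Short-form reliability: n = 31/70 = 0.4429; r_31 = n·r/(1+(n−1)r) ≈ 0.3893
Length factor from the short form to reach 0.57: n' = 0.57(1 − 0.3893) / [0.3893(1 − 0.57)] ≈ 2.0795
Items = 2.0795 × 31 ≈ 64.46 → 65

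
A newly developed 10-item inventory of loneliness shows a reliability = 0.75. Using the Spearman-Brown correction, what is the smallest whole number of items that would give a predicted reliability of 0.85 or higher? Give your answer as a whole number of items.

n = 0.85 × (1 − 0.75) / [ 0.75 × (1 − 0.85) ]
  = 0.2125 / 0.1125 = 1.8889
Items needed = n × 10 = 1.8889 × 10 ≈ 18.89 → round up to 19

19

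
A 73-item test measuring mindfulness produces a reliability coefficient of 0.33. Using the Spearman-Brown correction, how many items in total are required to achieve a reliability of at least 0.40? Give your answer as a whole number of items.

99

Spearman-Brown solved for the length factor n:
n = r_target (1 − r_old) / [ r_old (1 − r_target) ]
n = 0.40(1 − 0.33) / [0.33(1 − 0.40)]
n = 0.2680 / 0.1980 ≈ 1.3535
Items needed = n × 73 = 1.3535 × 73 ≈ 98.81 → round up to 99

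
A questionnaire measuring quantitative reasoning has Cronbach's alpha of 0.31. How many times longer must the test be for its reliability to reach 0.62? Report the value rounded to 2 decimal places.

3.63

Invert Spearman-Brown to solve for n:
n = r_target (1 − r_old) / [ r_old (1 − r_target) ]
n = 0.62 × (1 − 0.31) / [ 0.31 × (1 − 0.62) ]
n = 0.4278 / 0.1178 ≈ 3.6316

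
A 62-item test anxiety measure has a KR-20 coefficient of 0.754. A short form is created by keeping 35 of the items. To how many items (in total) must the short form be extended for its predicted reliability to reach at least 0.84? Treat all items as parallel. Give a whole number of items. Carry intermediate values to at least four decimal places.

First, r for the 35-item form: n = 35/62 = 0.5645, so r_35 = 0.5645·0.754/(1 + (0.5645 − 1)·0.754) = 0.6337
Then solve for n' with r_old = 0.6337, r_target = 0.84: n' = 0.84(1 − 0.6337)/[0.6337(1 − 0.84)] = 3.0347
Items = 3.0347 × 35 ≈ 106.21 → 107

107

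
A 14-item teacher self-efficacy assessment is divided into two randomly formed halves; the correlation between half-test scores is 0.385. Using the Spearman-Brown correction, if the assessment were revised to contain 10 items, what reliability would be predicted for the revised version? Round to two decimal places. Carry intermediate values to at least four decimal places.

0.47

Full-test reliability from the split-half r: r_full = 2(0.385)/(1 + 0.385) = 0.5560
Length factor from 14 to 10 items: n = 10/14 = 0.7143
r_new = n·r_full / (1 + (n − 1)·r_full) = 0.3972 / 0.8412 ≈ 0.4722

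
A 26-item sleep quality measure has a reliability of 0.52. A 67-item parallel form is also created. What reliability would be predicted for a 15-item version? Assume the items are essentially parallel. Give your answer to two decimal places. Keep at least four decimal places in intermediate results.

0.38

The 67-item form is not needed; work directly from the 26-item form with n = 15/26 = 0.5769.
r_{15} = n·r / (1 + (n − 1)·r) = 0.3000 / 0.7800 ≈ 0.3846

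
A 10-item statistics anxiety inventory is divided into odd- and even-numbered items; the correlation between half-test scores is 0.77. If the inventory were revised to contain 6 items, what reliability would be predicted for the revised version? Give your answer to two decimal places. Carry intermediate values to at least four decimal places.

Full-test reliability from the split-half r: r_full = 2(0.77)/(1 + 0.77) = 0.8701
Length factor from 10 to 6 items: n = 6/10 = 0.6000
r_new = n·r_full / (1 + (n − 1)·r_full) = 0.5221 / 0.6520 ≈ 0.8008

0.80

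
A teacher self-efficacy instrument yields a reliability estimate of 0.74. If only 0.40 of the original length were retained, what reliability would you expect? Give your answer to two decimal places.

r_new = (0.4 × 0.74) / (1 + (0.4 − 1) × 0.74)
r_new = 0.2960 / 0.5560 ≈ 0.5324

0.53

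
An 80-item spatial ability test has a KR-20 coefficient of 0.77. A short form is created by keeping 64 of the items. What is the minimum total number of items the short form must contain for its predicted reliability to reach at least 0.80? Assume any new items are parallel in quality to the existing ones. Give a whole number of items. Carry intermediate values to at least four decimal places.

96

Short-form reliability: n = 64/80 = 0.8000; r_64 = n·r/(1+(n−1)r) ≈ 0.7281
Then solve for n' with r_old = 0.7281, r_target = 0.80: n' = 0.80(1 − 0.7281)/[0.7281(1 − 0.80)] = 1.4938
Total items = 1.4938 × 64 = 95.60, rounded up to 96.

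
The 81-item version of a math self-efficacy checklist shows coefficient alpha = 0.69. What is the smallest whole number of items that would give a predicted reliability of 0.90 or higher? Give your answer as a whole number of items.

Rearranging the Spearman-Brown formula for n,
n = r_target (1 − r_old) / [ r_old (1 − r_target) ]
n = [0.90 × 0.31] / [0.69 × 0.10]
  = 0.2790 / 0.0690 = 4.0435
4.0435 × 81 = 327.52 → 328 items

328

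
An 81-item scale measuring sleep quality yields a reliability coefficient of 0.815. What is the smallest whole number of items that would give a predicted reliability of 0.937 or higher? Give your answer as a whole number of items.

274

n = 0.937 × (1 − 0.815) / [ 0.815 × (1 − 0.937) ]
n = 0.173345 / 0.051345 ≈ 3.3761
Items needed = n × 81 = 3.3761 × 81 ≈ 273.46 → round up to 274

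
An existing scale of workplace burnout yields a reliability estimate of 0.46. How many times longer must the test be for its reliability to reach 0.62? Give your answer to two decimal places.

1.92

n = [0.62 × 0.54] / [0.46 × 0.38]
  = 0.3348 / 0.1748 = 1.9153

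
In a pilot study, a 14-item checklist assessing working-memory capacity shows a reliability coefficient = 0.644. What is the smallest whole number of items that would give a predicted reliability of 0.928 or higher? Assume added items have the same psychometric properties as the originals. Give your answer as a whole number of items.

Spearman-Brown solved for the length factor n:
n = r*(1 − r) / [ r (1 − r*) ]
n = [0.928 × 0.356] / [0.644 × 0.072]
n = 0.330368 / 0.046368 ≈ 7.1249
So the test needs 7.1249 × 14 ≈ 99.75 items; rounding up, 100.

100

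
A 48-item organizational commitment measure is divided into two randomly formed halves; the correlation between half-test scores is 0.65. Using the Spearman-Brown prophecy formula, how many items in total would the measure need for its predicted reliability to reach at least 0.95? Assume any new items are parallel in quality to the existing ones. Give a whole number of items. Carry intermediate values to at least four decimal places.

246

r_full = 2(0.65)/(1 + 0.65) = 0.7879
n = r_tgt(1 − r_full) / [r_full(1 − r_tgt)] = 0.95 × 0.2121 / (0.7879 × 0.05) ≈ 5.1147
Items = 5.1147 × 48 ≈ 245.51 → 246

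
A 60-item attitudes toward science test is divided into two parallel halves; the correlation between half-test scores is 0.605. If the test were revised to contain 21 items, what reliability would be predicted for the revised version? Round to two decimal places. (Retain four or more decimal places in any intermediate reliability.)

First correct the split-half correlation to full-test reliability: r_full = 2 × 0.605 / (1 + 0.605) ≈ 0.7539
Then adjust to 21 items: n = 21/60 = 0.3500
r_new = n·r_full / (1 + (n − 1)·r_full) = 0.2639 / 0.5100 ≈ 0.5175

0.52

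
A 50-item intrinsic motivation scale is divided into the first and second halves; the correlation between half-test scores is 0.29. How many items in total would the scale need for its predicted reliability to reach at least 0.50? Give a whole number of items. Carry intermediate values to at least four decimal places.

r_full = 2(0.29)/(1 + 0.29) = 0.4496
Solve Spearman-Brown for n: n = 0.50(1 − 0.4496) / [0.4496(1 − 0.50)] = 1.2242
Required items = 1.2242 × 50 = 61.21, so 62 items.

62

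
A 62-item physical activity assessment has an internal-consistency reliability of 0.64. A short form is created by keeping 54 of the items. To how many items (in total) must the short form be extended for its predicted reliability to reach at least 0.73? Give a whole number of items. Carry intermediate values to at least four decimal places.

95

Short-form reliability: n = 54/62 = 0.8710; r_54 = n·r/(1+(n−1)r) ≈ 0.6076
Then solve for n' with r_old = 0.6076, r_target = 0.73: n' = 0.73(1 − 0.6076)/[0.6076(1 − 0.73)] = 1.7461
Items = 1.7461 × 54 ≈ 94.29 → 95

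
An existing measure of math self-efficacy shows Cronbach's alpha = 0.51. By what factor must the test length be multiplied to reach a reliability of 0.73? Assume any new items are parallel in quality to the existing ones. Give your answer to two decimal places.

Spearman-Brown solved for the length factor n:
n = r*(1 − r) / [ r (1 − r*) ]
n = 0.73(1 − 0.51) / [0.51(1 − 0.73)]
n = 0.3577 / 0.1377 ≈ 2.5977

2.60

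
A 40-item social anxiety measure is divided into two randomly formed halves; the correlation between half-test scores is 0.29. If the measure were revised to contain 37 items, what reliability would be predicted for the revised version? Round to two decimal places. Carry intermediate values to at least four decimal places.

Full-test reliability from the split-half r: r_full = 2(0.29)/(1 + 0.29) = 0.4496
Length factor from 40 to 37 items: n = 37/40 = 0.9250
r_new = n·r_full / (1 + (n − 1)·r_full) = 0.4159 / 0.9663 ≈ 0.4304

0.43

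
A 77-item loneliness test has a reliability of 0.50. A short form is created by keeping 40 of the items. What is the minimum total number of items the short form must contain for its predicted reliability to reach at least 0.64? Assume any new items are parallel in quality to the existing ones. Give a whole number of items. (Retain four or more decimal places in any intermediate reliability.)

137

First, r for the 40-item form: n = 40/77 = 0.5195, so r_40 = 0.5195·0.50/(1 + (0.5195 − 1)·0.50) = 0.3419
Then solve for n' with r_old = 0.3419, r_target = 0.64: n' = 0.64(1 − 0.3419)/[0.3419(1 − 0.64)] = 3.4219
Total items = 3.4219 × 40 = 136.88, rounded up to 137.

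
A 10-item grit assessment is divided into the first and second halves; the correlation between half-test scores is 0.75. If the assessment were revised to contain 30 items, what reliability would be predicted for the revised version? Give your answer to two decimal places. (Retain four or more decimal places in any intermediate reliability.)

0.95

Full-test reliability from the split-half r: r_full = 2(0.75)/(1 + 0.75) = 0.8571
Length factor from 10 to 30 items: n = 30/10 = 3.0000
r_new = n·r_full / (1 + (n − 1)·r_full) = 2.5713 / 2.7142 ≈ 0.9474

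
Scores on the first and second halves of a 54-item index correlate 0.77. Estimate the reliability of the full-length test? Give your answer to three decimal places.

The full test is twice the length of either half (n = 2).
r_full = 2(0.77) / (1 + 0.77)
       = 1.5400 / 1.7700 = 0.8701

0.870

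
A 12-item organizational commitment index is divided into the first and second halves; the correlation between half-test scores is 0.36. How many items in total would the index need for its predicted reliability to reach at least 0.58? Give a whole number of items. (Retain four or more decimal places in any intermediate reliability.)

Corrected full-test reliability: r_full = 2 × 0.36 / (1 + 0.36) ≈ 0.5294
Solve Spearman-Brown for n: n = 0.58(1 − 0.5294) / [0.5294(1 − 0.58)] = 1.2276
Required items = 1.2276 × 12 = 14.73, so 15 items.

15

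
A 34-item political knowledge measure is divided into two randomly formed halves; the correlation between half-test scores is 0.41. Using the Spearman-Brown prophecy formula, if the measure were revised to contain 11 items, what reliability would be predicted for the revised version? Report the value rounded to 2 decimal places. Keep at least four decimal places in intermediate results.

First correct the split-half correlation to full-test reliability: r_full = 2 × 0.41 / (1 + 0.41) ≈ 0.5816
Then adjust to 11 items: n = 11/34 = 0.3235
r_new = n·r_full / (1 + (n − 1)·r_full) = 0.1881 / 0.6065 ≈ 0.3101

0.31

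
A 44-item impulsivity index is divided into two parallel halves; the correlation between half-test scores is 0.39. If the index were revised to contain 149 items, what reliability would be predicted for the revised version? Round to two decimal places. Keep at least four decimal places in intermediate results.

First correct the split-half correlation to full-test reliability: r_full = 2 × 0.39 / (1 + 0.39) ≈ 0.5612
Then adjust to 149 items: n = 149/44 = 3.3864
r_new = n·r_full / (1 + (n − 1)·r_full) = 1.9004 / 2.3392 ≈ 0.8124

0.81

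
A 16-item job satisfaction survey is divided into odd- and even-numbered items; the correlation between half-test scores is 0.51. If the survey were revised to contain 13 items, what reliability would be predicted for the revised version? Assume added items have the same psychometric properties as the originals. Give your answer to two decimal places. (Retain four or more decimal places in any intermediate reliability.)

First correct the split-half correlation to full-test reliability: r_full = 2 × 0.51 / (1 + 0.51) ≈ 0.6755
Length factor from 16 to 13 items: n = 13/16 = 0.8125
r_new = n·r_full / (1 + (n − 1)·r_full) = 0.5488 / 0.8733 ≈ 0.6284

0.63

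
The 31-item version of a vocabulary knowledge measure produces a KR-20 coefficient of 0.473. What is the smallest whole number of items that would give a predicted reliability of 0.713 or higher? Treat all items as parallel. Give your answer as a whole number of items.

86

Invert Spearman-Brown to solve for n:
n = r_target (1 − r_old) / [ r_old (1 − r_target) ]
n = 0.713 × (1 − 0.473) / [ 0.473 × (1 − 0.713) ]
n = 0.375751 / 0.135751 ≈ 2.7679
So the test needs 2.7679 × 31 ≈ 85.80 items; rounding up, 86.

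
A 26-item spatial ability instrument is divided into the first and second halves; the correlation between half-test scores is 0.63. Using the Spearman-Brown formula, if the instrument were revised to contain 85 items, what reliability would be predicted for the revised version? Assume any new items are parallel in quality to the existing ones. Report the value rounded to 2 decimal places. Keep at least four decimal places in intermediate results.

Spearman-Brown correction (n = 2): r_full = 2·0.63/(1 + 0.63) = 0.7730
Then adjust to 85 items: n = 85/26 = 3.2692
r_new = n·r_full / (1 + (n − 1)·r_full) = 2.5271 / 2.7541 ≈ 0.9176

0.92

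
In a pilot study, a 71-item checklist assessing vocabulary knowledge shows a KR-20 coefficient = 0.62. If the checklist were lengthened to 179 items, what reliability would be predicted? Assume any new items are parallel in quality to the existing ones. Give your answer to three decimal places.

0.804

n = 179/71 = 2.5211
By Spearman-Brown, r_new = n r / (1 + (n − 1) r).
r_new = (2.5211 × 0.62) / (1 + (2.5211 − 1) × 0.62)
     = 1.5631 / 1.9431 = 0.8044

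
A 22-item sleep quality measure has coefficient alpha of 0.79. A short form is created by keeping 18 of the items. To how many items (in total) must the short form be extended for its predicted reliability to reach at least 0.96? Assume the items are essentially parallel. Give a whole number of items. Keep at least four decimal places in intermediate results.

Short-form reliability: n = 18/22 = 0.8182; r_18 = n·r/(1+(n−1)r) ≈ 0.7548
Length factor from the short form to reach 0.96: n' = 0.96(1 − 0.7548) / [0.7548(1 − 0.96)] ≈ 7.7965
Items = 7.7965 × 18 ≈ 140.34 → 141

141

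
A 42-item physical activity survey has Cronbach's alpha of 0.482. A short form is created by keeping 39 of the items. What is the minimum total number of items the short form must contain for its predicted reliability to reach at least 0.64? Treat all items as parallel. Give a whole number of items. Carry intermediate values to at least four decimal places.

First, r for the 39-item form: n = 39/42 = 0.9286, so r_39 = 0.9286·0.482/(1 + (0.9286 − 1)·0.482) = 0.4635
Length factor from the short form to reach 0.64: n' = 0.64(1 − 0.4635) / [0.4635(1 − 0.64)] ≈ 2.0578
Total items = 2.0578 × 39 = 80.25, rounded up to 81.

81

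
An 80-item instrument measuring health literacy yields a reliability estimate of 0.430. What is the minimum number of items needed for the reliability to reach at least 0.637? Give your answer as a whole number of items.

Invert Spearman-Brown to solve for n:
n = r_target (1 − r_old) / [ r_old (1 − r_target) ]
n = 0.637(1 − 0.430) / [0.430(1 − 0.637)]
n = 0.363090 / 0.156090 ≈ 2.3262
2.3262 × 80 = 186.10 → 187 items

187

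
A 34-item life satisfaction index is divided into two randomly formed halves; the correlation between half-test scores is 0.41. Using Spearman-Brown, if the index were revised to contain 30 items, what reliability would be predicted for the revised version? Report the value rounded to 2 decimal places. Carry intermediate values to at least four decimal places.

0.55

Full-test reliability from the split-half r: r_full = 2(0.41)/(1 + 0.41) = 0.5816
Then adjust to 30 items: n = 30/34 = 0.8824
r_new = n·r_full / (1 + (n − 1)·r_full) = 0.5132 / 0.9316 ≈ 0.5509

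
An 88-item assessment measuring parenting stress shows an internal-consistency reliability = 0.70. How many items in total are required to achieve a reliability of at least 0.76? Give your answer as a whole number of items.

120

n = 0.76(1 − 0.70) / [0.70(1 − 0.76)]
  = 0.2280 / 0.1680 = 1.3571
Items needed = n × 88 = 1.3571 × 88 ≈ 119.42 → round up to 120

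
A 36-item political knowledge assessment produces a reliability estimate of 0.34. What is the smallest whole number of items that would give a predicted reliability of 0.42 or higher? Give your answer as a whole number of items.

n = 0.42(1 − 0.34) / [0.34(1 − 0.42)]
n = 0.2772 / 0.1972 ≈ 1.4057
So the test needs 1.4057 × 36 ≈ 50.61 items; rounding up, 51.

51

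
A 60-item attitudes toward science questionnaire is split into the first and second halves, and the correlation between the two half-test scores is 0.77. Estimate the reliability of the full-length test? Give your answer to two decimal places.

Apply the Spearman-Brown correction with n = 2:
r_full = 2r_hh / (1 + r_hh) = 2 × 0.77 / (1 + 0.77)
r_full = 1.5400 / 1.7700 ≈ 0.8701

0.87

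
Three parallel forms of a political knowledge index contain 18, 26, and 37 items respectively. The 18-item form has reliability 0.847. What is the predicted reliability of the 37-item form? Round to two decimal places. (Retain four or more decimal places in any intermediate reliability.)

0.92

Only the ratio of lengths matters: n = 37/18 = 2.0556
r_{37} = n·r / (1 + (n − 1)·r) = 1.7411 / 1.8941 ≈ 0.9192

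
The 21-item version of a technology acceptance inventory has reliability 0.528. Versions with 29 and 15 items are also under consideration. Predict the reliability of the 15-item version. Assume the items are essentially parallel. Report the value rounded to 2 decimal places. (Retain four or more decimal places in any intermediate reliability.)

Only the ratio of lengths matters: n = 15/21 = 0.7143
r_{15} = n·r / (1 + (n − 1)·r) = 0.3772 / 0.8492 ≈ 0.4442

0.44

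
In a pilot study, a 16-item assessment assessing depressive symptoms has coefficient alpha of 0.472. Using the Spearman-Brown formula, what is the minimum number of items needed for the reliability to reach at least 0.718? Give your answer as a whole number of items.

n = [0.718 × 0.528] / [0.472 × 0.282]
  = 0.379104 / 0.133104 = 2.8482
Items needed = n × 16 = 2.8482 × 16 ≈ 45.57 → round up to 46

46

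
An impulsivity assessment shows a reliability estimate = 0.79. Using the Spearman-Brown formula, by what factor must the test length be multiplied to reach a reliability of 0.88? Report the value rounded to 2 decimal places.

1.95

n = 0.88 × (1 − 0.79) / [ 0.79 × (1 − 0.88) ]
n = 0.1848 / 0.0948 ≈ 1.9494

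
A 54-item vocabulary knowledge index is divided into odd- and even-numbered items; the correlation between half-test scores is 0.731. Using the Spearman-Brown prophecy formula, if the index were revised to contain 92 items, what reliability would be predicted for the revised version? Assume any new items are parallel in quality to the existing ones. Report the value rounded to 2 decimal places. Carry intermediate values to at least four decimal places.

Full-test reliability from the split-half r: r_full = 2(0.731)/(1 + 0.731) = 0.8446
Length factor from 54 to 92 items: n = 92/54 = 1.7037
r_new = n·r_full / (1 + (n − 1)·r_full) = 1.4389 / 1.5943 ≈ 0.9025

0.90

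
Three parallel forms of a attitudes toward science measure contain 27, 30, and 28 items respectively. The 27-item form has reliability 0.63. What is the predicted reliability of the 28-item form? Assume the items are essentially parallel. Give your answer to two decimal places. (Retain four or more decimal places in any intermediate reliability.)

The 30-item form is not needed; work directly from the 27-item form with n = 28/27 = 1.0370.
r_{28} = n·r / (1 + (n − 1)·r) = 0.6533 / 1.0233 ≈ 0.6384

0.64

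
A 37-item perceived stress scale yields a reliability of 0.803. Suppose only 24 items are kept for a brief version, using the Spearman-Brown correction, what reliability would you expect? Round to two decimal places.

0.73

Length ratio n = 24/37 = 0.6486
r_new = 0.6486·0.803 / [1 + (0.6486 − 1)·0.803]
r_new = 0.5208 / 0.7178 ≈ 0.7256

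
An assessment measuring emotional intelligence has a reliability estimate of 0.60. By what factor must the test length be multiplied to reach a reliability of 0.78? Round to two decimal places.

n = 0.78(1 − 0.60) / [0.60(1 − 0.78)]
  = 0.3120 / 0.1320 = 2.3636

2.36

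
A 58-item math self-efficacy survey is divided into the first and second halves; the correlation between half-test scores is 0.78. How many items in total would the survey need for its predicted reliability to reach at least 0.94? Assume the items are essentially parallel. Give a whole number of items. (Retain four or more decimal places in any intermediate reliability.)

129

Corrected full-test reliability: r_full = 2 × 0.78 / (1 + 0.78) ≈ 0.8764
n = r_tgt(1 − r_full) / [r_full(1 − r_tgt)] = 0.94 × 0.1236 / (0.8764 × 0.06) ≈ 2.2095
Items = 2.2095 × 58 ≈ 128.15 → 129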